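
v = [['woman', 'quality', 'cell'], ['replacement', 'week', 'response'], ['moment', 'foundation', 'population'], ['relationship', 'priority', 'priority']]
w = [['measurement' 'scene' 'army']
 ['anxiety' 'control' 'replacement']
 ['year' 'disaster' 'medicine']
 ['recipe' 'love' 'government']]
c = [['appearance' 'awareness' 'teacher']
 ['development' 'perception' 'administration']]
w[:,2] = ['army', 'replacement', 'medicine', 'government']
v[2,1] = 'foundation'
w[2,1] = 'disaster'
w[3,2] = 'government'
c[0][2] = 'teacher'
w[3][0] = 'recipe'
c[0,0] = 'appearance'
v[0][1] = 'quality'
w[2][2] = 'medicine'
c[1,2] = 'administration'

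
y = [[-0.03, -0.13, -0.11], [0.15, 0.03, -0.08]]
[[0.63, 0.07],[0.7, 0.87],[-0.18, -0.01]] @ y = [[-0.01, -0.08, -0.07], [0.11, -0.06, -0.15], [0.0, 0.02, 0.02]]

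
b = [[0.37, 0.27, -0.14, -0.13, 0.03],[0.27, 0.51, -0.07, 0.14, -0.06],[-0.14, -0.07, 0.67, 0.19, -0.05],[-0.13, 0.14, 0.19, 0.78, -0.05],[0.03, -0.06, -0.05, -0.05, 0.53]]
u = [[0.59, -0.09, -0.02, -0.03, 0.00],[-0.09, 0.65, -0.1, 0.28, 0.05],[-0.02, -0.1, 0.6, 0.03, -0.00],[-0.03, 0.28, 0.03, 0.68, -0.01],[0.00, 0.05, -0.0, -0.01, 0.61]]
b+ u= [[0.96, 0.18, -0.16, -0.16, 0.03], [0.18, 1.16, -0.17, 0.42, -0.01], [-0.16, -0.17, 1.27, 0.22, -0.05], [-0.16, 0.42, 0.22, 1.46, -0.06], [0.03, -0.01, -0.05, -0.06, 1.14]]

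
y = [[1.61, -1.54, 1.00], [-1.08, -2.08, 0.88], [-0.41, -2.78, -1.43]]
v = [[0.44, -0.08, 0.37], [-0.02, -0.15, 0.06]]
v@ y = [[0.64, -1.54, -0.16], [0.11, 0.18, -0.24]]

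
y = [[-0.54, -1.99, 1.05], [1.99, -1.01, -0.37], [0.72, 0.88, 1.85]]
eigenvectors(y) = [[(-0.02-0.68j), (-0.02+0.68j), (0.31+0j)], [(-0.69+0j), -0.69-0.00j, (0.08+0j)], [0.06+0.22j, (0.06-0.22j), (0.95+0j)]]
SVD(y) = [[0.76, -0.44, 0.48], [0.61, 0.72, -0.32], [-0.21, 0.53, 0.82]] @ diag([2.418034001287562, 2.1645931373798626, 2.15737064924534]) @ [[0.27, -0.96, 0.08], [0.95, 0.28, 0.12], [-0.14, 0.04, 0.99]]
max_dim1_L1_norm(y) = 3.58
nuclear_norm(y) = 6.74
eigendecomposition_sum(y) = [[(-0.37+0.97j),-1.02-0.48j,0.21-0.27j], [(0.97+0.4j),(-0.51+1.02j),(-0.27-0.22j)], [0.05-0.34j,(0.37+0.08j),-0.05+0.10j]] + [[-0.37-0.97j, (-1.02+0.48j), (0.21+0.27j)], [0.97-0.40j, -0.51-1.02j, (-0.27+0.22j)], [(0.05+0.34j), (0.37-0.08j), -0.05-0.10j]] + [[(0.2+0j),0.05+0.00j,(0.63-0j)], [0.05+0.00j,0.01+0.00j,(0.17-0j)], [(0.63+0j),0.15+0.00j,1.94-0.00j]]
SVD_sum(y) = [[0.5, -1.77, 0.14], [0.4, -1.42, 0.11], [-0.14, 0.49, -0.04]] + [[-0.9, -0.26, -0.11], [1.49, 0.44, 0.19], [1.10, 0.32, 0.14]] + [[-0.14, 0.04, 1.02], [0.09, -0.03, -0.68], [-0.24, 0.07, 1.75]]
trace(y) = 0.30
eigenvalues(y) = [(-0.93+2.09j), (-0.93-2.09j), (2.16+0j)]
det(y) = 11.29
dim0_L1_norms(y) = [3.25, 3.88, 3.27]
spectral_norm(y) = 2.42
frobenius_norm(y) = 3.90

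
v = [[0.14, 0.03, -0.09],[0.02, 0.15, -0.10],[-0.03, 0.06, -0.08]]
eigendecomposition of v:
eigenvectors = [[0.33, -0.72, -0.07], [0.37, -0.69, 0.95], [0.87, -0.08, 0.3]]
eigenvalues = [-0.07, 0.16, 0.12]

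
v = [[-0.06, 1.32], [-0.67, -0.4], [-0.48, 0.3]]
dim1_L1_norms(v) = [1.38, 1.07, 0.78]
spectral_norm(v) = 1.41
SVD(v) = [[0.93, 0.13], [-0.30, 0.79], [0.2, 0.59]] @ diag([1.4120661765272158, 0.8254508544473194]) @ [[0.03, 1.0], [-1.00, 0.03]]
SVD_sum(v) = [[0.04, 1.32], [-0.01, -0.42], [0.01, 0.28]] + [[-0.10, 0.00], [-0.66, 0.02], [-0.49, 0.02]]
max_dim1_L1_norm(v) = 1.38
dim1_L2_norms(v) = [1.32, 0.78, 0.57]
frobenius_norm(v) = 1.64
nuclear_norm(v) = 2.24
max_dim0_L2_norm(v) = 1.41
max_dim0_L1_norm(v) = 2.02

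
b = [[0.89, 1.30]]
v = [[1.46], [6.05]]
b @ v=[[9.16]]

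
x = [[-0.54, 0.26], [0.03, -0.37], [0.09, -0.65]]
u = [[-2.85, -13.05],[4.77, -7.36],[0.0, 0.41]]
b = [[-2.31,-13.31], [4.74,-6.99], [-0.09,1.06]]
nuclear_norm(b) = 20.34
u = x + b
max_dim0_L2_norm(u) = 14.99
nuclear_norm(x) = 1.30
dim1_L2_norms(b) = [13.51, 8.45, 1.06]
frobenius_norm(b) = 15.97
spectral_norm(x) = 0.85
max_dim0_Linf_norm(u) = 13.05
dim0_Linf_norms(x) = [0.54, 0.65]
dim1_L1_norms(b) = [15.62, 11.73, 1.15]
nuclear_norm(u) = 20.54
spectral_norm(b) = 15.07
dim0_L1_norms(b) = [7.14, 21.36]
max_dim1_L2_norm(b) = 13.51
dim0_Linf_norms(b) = [4.74, 13.31]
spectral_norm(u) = 14.99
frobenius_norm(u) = 15.98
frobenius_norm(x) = 0.96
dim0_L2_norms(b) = [5.27, 15.07]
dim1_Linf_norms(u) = [13.05, 7.36, 0.41]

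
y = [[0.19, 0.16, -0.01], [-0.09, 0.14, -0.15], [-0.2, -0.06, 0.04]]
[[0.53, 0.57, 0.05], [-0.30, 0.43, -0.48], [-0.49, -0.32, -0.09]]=y@[[2.50, 0.66, 1.07], [0.41, 2.73, -0.87], [0.87, -0.72, 1.76]]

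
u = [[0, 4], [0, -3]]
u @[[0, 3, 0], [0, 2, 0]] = [[0, 8, 0], [0, -6, 0]]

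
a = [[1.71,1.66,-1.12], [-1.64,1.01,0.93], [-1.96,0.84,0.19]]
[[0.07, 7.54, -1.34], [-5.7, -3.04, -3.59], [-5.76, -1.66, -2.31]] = a @ [[1.98,1.21,0.21], [-2.18,1.46,-1.95], [-0.27,-2.72,-1.37]]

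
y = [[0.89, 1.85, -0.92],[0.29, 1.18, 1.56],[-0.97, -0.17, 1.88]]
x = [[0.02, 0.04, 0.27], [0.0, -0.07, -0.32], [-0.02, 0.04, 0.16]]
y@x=[[0.04, -0.13, -0.5], [-0.03, -0.01, -0.05], [-0.06, 0.05, 0.09]]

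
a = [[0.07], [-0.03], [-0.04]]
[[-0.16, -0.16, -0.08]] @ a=[[-0.00]]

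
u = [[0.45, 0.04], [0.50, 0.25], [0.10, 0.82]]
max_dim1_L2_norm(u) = 0.83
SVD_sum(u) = [[0.13, 0.22], [0.23, 0.4], [0.37, 0.67]] + [[0.32, -0.18], [0.27, -0.15], [-0.27, 0.15]]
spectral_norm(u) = 0.93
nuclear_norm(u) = 1.51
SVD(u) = [[-0.27, 0.64], [-0.5, 0.54], [-0.82, -0.54]] @ diag([0.9289388620119057, 0.579717681845246]) @ [[-0.49, -0.87],  [0.87, -0.49]]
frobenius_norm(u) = 1.09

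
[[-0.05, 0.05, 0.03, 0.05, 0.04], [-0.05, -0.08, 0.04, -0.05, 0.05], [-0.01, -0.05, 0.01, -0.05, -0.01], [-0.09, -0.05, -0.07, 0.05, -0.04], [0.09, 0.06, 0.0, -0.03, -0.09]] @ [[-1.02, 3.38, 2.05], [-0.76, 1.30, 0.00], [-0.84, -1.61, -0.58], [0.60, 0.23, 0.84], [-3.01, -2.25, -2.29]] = [[-0.10, -0.23, -0.17],[-0.1, -0.46, -0.28],[0.04, -0.1, -0.05],[0.34, -0.15, -0.01],[0.12, 0.58, 0.37]]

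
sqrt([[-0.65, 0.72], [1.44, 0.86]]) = [[(0.24+0.86j), 0.33-0.31j], [(0.67-0.61j), 0.93+0.22j]]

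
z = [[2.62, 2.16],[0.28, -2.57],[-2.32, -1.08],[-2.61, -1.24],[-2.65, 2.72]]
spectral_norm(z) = 5.29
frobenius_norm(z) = 6.89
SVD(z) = [[-0.63, 0.16], [0.18, -0.54], [0.48, 0.03], [0.55, 0.03], [0.20, 0.82]] @ diag([5.290056969710031, 4.421311712288823]) @ [[-0.89, -0.47], [-0.47, 0.89]]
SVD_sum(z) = [[2.94,1.55], [-0.84,-0.44], [-2.26,-1.19], [-2.56,-1.34], [-0.96,-0.5]] + [[-0.32, 0.61], [1.12, -2.13], [-0.06, 0.11], [-0.05, 0.10], [-1.69, 3.22]]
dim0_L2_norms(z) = [5.11, 4.62]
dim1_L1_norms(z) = [4.78, 2.85, 3.4, 3.85, 5.37]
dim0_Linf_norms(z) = [2.65, 2.72]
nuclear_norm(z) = 9.71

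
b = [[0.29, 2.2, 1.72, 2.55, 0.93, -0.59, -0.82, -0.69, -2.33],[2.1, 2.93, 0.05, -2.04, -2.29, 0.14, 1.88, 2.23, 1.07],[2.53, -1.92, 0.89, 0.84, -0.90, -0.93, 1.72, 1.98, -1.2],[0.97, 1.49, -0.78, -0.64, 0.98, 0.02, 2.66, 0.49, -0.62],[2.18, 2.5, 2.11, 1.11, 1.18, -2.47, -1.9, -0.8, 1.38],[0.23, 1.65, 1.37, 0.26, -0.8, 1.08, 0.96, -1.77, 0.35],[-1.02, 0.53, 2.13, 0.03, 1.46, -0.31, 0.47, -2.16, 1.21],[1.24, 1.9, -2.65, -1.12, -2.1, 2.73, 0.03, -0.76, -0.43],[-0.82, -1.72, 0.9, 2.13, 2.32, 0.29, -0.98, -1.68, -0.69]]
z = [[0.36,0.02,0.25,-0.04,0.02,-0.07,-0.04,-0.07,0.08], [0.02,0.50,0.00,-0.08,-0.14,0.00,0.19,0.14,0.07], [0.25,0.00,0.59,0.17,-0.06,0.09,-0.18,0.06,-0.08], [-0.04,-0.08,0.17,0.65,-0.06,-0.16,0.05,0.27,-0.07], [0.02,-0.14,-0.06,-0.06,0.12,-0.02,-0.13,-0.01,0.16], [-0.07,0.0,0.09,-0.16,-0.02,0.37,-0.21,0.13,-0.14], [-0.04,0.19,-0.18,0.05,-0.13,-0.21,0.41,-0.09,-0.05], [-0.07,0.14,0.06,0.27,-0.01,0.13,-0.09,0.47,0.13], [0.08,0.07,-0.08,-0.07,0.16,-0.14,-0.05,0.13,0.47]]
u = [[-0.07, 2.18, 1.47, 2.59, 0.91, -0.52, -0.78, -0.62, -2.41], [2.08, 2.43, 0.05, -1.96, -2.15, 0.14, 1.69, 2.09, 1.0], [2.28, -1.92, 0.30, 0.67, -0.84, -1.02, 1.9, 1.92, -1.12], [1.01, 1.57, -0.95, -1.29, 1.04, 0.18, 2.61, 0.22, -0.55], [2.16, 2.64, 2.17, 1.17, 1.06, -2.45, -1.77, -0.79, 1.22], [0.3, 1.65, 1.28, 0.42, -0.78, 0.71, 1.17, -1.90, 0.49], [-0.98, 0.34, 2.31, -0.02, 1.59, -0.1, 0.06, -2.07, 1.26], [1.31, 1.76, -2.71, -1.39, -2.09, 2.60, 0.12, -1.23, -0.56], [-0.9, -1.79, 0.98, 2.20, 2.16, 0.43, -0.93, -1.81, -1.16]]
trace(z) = 3.94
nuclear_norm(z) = 3.95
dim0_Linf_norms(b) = [2.53, 2.93, 2.65, 2.55, 2.32, 2.73, 2.66, 2.23, 2.33]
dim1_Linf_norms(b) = [2.55, 2.93, 2.53, 2.66, 2.5, 1.77, 2.16, 2.73, 2.32]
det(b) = -5097.73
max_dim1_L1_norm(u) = 15.43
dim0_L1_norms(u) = [11.09, 16.28, 12.22, 11.71, 12.62, 8.15, 11.03, 12.65, 9.77]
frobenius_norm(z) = 1.71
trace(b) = 4.75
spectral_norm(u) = 8.39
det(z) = -0.00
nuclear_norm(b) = 34.27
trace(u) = 0.81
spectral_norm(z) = 0.97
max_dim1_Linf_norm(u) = 2.71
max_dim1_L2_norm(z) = 0.75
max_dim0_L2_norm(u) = 5.74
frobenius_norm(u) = 13.62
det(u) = -8275.97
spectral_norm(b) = 8.44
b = z + u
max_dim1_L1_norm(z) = 1.55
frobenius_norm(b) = 13.74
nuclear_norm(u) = 34.26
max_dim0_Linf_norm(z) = 0.65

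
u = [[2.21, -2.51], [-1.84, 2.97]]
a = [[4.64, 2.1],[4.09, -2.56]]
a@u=[[6.39, -5.41], [13.75, -17.87]]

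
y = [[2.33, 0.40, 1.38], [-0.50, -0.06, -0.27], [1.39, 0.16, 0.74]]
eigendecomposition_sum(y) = [[2.34, 0.37, 1.35], [-0.49, -0.08, -0.29], [1.37, 0.22, 0.79]] + [[-0.01, 0.03, 0.03], [-0.01, 0.02, 0.02], [0.02, -0.05, -0.05]] + [[0.0, 0.00, 0.0],  [0.0, 0.0, 0.00],  [-0.00, -0.00, -0.00]]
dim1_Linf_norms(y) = [2.33, 0.5, 1.39]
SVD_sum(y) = [[2.35, 0.37, 1.35], [-0.49, -0.08, -0.28], [1.36, 0.21, 0.78]] + [[-0.02, 0.03, 0.03], [-0.01, 0.02, 0.01], [0.03, -0.05, -0.04]] + [[0.00,0.00,-0.0],[0.00,0.0,-0.0],[0.0,0.00,-0.00]]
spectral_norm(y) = 3.21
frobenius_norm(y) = 3.21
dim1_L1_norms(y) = [4.11, 0.83, 2.29]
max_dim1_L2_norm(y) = 2.74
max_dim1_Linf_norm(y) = 2.33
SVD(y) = [[-0.85, -0.52, 0.02], [0.18, -0.25, 0.95], [-0.49, 0.81, 0.31]] @ diag([3.211989169037369, 0.09069171230094986, 0.0007689645954313666]) @ [[-0.86, -0.13, -0.49],[0.43, -0.7, -0.56],[0.27, 0.7, -0.66]]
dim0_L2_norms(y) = [2.76, 0.43, 1.59]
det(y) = -0.00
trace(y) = 3.01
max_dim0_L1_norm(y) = 4.22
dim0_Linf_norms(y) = [2.33, 0.4, 1.38]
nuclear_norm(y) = 3.30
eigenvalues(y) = [3.05, -0.05, 0.0]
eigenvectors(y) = [[-0.85,0.45,0.27],[0.18,0.25,0.71],[-0.5,-0.85,-0.65]]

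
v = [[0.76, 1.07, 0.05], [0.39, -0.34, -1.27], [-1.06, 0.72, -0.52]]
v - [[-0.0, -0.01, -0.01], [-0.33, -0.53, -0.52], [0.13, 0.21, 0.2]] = [[0.76, 1.08, 0.06], [0.72, 0.19, -0.75], [-1.19, 0.51, -0.72]]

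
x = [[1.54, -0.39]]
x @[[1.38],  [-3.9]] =[[3.65]]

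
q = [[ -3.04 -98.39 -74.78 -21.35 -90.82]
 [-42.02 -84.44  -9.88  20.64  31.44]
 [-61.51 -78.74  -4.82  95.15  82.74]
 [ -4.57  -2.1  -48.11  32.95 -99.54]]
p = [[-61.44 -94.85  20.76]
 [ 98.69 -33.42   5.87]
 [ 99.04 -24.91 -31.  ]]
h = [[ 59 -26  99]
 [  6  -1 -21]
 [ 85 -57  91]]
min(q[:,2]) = -74.78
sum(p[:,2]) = -4.369999999999997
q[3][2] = -48.11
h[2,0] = 85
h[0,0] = 59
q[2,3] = 95.15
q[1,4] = 31.44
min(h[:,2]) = -21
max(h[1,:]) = 6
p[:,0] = [-61.44, 98.69, 99.04]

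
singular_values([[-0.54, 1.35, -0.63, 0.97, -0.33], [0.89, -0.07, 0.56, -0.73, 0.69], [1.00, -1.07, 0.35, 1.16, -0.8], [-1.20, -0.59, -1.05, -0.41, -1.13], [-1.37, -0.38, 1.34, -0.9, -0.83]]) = [2.73, 2.41, 2.07, 1.39, 0.3]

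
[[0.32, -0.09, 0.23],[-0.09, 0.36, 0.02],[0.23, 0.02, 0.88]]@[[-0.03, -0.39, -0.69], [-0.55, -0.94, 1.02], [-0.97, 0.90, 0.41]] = [[-0.18,0.17,-0.22], [-0.21,-0.29,0.44], [-0.87,0.68,0.22]]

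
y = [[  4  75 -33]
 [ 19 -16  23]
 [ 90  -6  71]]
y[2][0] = 90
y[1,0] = 19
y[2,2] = 71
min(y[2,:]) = -6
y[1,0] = 19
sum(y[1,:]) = 26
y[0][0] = 4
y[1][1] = -16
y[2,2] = 71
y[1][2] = 23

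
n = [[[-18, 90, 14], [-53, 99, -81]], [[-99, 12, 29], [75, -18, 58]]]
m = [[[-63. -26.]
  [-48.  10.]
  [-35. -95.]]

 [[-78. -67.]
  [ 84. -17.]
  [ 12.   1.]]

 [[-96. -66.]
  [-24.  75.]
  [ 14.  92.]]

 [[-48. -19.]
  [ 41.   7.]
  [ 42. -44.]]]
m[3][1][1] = 7.0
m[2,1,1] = 75.0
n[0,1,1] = 99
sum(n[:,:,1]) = 183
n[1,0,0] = -99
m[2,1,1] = 75.0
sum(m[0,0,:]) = -89.0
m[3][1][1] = 7.0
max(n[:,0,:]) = 90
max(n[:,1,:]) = 99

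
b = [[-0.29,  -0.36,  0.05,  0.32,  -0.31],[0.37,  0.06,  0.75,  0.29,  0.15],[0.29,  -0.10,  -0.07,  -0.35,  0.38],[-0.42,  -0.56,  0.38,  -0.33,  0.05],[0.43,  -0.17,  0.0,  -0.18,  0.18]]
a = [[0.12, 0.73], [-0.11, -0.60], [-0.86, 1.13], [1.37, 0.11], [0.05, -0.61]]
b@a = [[0.38, 0.29], [-0.20, 1.02], [-0.35, -0.08], [-0.77, 0.39], [-0.17, 0.29]]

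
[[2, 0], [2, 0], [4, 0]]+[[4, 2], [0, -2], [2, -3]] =[[6, 2], [2, -2], [6, -3]]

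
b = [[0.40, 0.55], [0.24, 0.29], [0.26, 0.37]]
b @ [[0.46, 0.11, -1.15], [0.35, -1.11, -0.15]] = [[0.38, -0.57, -0.54], [0.21, -0.3, -0.32], [0.25, -0.38, -0.35]]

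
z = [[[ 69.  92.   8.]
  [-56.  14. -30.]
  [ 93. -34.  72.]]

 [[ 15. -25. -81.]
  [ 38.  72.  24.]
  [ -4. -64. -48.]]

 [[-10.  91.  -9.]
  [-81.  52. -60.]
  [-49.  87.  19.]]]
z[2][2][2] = 19.0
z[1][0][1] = -25.0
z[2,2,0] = -49.0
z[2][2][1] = 87.0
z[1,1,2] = 24.0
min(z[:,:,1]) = -64.0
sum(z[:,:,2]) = -105.0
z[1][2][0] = -4.0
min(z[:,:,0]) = -81.0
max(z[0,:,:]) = 93.0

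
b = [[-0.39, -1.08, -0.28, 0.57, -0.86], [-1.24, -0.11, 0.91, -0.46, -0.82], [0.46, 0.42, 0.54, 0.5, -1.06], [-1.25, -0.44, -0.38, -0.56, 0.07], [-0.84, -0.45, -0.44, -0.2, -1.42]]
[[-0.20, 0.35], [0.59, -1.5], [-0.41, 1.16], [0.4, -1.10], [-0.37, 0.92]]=b @ [[-0.39, 0.97], [-0.11, 0.49], [0.45, -1.16], [-0.02, 0.08], [0.39, -1.03]]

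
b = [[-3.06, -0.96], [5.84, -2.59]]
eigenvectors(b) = [[0.04-0.37j, (0.04+0.37j)], [-0.93+0.00j, -0.93-0.00j]]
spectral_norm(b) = 6.87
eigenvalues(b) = [(-2.82+2.36j), (-2.82-2.36j)]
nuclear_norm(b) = 8.84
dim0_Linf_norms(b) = [5.84, 2.59]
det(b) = 13.53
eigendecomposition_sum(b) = [[(-1.53+1.04j), (-0.48-0.58j)], [2.92+3.50j, (-1.3+1.32j)]] + [[(-1.53-1.04j),  (-0.48+0.58j)], [(2.92-3.5j),  (-1.3-1.32j)]]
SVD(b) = [[-0.38, 0.92], [0.92, 0.38]] @ diag([6.871768391802386, 1.9691874388756525]) @ [[0.96, -0.29], [-0.29, -0.96]]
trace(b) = -5.65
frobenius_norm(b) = 7.15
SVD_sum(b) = [[-2.53, 0.78], [6.06, -1.87]] + [[-0.53, -1.74], [-0.22, -0.72]]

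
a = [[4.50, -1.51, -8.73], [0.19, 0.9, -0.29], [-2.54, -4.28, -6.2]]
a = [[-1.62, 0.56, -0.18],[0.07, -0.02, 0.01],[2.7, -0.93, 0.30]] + [[6.12,-2.07,-8.55], [0.12,0.92,-0.3], [-5.24,-3.35,-6.50]]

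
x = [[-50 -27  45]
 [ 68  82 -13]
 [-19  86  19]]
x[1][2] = -13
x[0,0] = -50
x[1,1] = 82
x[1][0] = 68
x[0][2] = 45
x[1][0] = 68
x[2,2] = 19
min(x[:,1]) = -27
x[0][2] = 45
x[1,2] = -13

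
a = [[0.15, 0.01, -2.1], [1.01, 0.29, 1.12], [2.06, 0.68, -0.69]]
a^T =[[0.15,1.01,2.06], [0.01,0.29,0.68], [-2.1,1.12,-0.69]]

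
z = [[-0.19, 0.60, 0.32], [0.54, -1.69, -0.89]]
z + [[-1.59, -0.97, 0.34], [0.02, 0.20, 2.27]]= [[-1.78, -0.37, 0.66], [0.56, -1.49, 1.38]]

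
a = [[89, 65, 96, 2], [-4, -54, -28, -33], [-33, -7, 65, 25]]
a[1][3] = -33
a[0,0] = 89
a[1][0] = -4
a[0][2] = 96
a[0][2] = 96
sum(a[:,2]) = 133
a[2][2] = 65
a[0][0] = 89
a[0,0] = 89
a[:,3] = [2, -33, 25]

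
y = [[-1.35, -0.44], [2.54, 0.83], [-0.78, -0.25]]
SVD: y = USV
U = [[-0.45, -0.07], [0.85, -0.33], [-0.26, -0.94]]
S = [3.13, 0.0]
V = [[0.95, 0.31],[0.31, -0.95]]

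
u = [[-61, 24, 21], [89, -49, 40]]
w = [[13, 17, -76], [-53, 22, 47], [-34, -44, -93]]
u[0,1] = 24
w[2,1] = -44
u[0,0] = -61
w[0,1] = 17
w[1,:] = [-53, 22, 47]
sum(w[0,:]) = -46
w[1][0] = -53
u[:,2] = [21, 40]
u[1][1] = -49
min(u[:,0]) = -61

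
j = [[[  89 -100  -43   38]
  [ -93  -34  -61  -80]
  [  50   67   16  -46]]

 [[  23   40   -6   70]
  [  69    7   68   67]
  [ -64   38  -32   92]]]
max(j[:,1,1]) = 7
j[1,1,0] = 69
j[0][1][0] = -93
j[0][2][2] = 16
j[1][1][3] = 67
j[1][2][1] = 38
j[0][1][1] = -34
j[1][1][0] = 69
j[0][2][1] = 67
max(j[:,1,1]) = 7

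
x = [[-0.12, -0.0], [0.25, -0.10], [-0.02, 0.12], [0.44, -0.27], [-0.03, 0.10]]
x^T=[[-0.12, 0.25, -0.02, 0.44, -0.03], [-0.00, -0.1, 0.12, -0.27, 0.10]]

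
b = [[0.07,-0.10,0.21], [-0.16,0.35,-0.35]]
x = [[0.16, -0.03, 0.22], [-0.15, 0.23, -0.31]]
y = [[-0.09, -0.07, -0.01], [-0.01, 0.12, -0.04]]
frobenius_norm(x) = 0.50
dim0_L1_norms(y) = [0.1, 0.19, 0.05]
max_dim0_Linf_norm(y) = 0.12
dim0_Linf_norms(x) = [0.16, 0.23, 0.31]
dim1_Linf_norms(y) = [0.09, 0.12]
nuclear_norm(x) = 0.60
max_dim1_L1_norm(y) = 0.17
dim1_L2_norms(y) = [0.11, 0.13]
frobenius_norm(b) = 0.57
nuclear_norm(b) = 0.64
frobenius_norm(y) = 0.17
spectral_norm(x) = 0.48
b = y + x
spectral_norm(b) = 0.57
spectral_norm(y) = 0.15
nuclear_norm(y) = 0.23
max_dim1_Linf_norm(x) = 0.31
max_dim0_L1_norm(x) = 0.53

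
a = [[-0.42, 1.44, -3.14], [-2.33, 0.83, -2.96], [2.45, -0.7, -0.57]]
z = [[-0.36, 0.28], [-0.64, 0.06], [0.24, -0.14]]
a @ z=[[-1.52,0.41], [-0.40,-0.19], [-0.57,0.72]]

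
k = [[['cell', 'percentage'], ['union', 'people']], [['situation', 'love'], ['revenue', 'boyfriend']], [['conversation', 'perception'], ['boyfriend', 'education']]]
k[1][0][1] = 'love'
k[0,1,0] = 'union'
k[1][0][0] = 'situation'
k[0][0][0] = 'cell'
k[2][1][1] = 'education'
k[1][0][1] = 'love'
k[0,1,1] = 'people'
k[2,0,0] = 'conversation'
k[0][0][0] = 'cell'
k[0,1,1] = 'people'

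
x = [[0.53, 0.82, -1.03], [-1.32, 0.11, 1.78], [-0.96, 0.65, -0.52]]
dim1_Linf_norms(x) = [1.03, 1.78, 0.96]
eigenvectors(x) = [[(0.07-0.37j), (0.07+0.37j), 0.53+0.00j], [0.84+0.00j, 0.84-0.00j, (-0.39+0j)], [(0.39+0.06j), 0.39-0.06j, (0.75+0j)]]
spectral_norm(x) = 2.51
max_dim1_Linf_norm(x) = 1.78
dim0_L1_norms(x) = [2.81, 1.58, 3.33]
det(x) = -1.83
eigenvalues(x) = [(0.83+0.72j), (0.83-0.72j), (-1.53+0j)]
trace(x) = 0.12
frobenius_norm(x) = 2.92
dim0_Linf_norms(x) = [1.32, 0.82, 1.78]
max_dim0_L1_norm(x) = 3.33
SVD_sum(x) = [[0.7, 0.15, -1.01], [-1.24, -0.26, 1.78], [-0.03, -0.01, 0.04]] + [[-0.37,0.38,-0.20], [-0.19,0.20,-0.11], [-0.82,0.83,-0.45]] + [[0.20, 0.29, 0.18], [0.12, 0.17, 0.11], [-0.12, -0.18, -0.11]]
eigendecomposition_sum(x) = [[0.33+0.39j, (0.22-0.05j), -0.12-0.30j], [-0.71+0.87j, 0.19+0.46j, 0.60-0.37j], [(-0.39+0.35j), (0.06+0.23j), (0.3-0.13j)]] + [[(0.33-0.39j), (0.22+0.05j), -0.12+0.30j], [(-0.71-0.87j), (0.19-0.46j), (0.6+0.37j)], [(-0.39-0.35j), 0.06-0.23j, (0.3+0.13j)]] + [[-0.13-0.00j, 0.38+0.00j, -0.79+0.00j],[(0.09+0j), (-0.28-0j), 0.58-0.00j],[(-0.18-0j), (0.54+0j), -1.13+0.00j]]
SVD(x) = [[-0.49,  0.41,  0.77], [0.87,  0.21,  0.44], [0.02,  0.89,  -0.46]] @ diag([2.512564762668663, 1.4029759114701297, 0.5198816261711184]) @ [[-0.57, -0.12, 0.81],  [-0.65, 0.67, -0.36],  [0.50, 0.74, 0.46]]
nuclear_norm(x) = 4.44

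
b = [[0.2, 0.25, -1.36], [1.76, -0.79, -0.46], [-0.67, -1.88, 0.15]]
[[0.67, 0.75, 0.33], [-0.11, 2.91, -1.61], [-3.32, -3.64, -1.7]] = b @ [[0.60, 2.17, -0.47], [1.54, 1.16, 1.06], [-0.12, -0.02, -0.12]]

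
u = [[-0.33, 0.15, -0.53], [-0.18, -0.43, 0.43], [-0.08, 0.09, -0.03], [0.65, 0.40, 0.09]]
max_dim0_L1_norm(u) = 1.24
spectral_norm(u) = 0.88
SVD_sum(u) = [[-0.13,-0.10,0.00], [-0.33,-0.24,0.01], [-0.01,-0.01,0.0], [0.61,0.45,-0.02]] + [[-0.20, 0.25, -0.53], [0.16, -0.19, 0.41], [-0.03, 0.04, -0.08], [0.04, -0.05, 0.11]] + [[0.0, -0.0, -0.00],[-0.0, 0.01, 0.0],[-0.04, 0.06, 0.04],[-0.00, 0.0, 0.00]]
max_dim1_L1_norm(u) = 1.14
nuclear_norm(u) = 1.77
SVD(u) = [[-0.18, 0.78, 0.05],[-0.47, -0.6, -0.10],[-0.01, 0.11, -0.99],[0.86, -0.16, -0.06]] @ diag([0.8775539564865498, 0.8016689359827267, 0.08789750016425996]) @ [[0.81,0.59,-0.03], [-0.33,0.40,-0.86], [0.49,-0.70,-0.51]]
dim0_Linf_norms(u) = [0.65, 0.43, 0.53]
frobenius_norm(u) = 1.19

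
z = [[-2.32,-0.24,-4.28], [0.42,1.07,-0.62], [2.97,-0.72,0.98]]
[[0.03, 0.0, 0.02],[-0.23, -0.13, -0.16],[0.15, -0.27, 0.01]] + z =[[-2.29, -0.24, -4.26], [0.19, 0.94, -0.78], [3.12, -0.99, 0.99]]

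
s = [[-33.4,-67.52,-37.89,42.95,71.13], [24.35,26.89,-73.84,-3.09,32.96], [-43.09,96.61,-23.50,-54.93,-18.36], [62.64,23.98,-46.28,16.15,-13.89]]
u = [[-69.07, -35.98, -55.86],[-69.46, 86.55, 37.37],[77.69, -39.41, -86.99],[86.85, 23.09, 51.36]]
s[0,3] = 42.95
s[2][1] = 96.61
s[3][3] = 16.15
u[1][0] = -69.46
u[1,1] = 86.55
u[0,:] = [-69.07, -35.98, -55.86]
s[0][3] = 42.95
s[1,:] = [24.35, 26.89, -73.84, -3.09, 32.96]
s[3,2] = -46.28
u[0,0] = -69.07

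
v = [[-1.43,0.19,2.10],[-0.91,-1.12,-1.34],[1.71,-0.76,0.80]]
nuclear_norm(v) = 6.32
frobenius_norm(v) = 3.81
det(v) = 7.91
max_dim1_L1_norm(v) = 3.72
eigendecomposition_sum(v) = [[0.45, -0.17, 0.86], [-0.46, 0.17, -0.87], [0.81, -0.31, 1.55]] + [[-1.83, 1.29, 1.74], [-0.37, 0.26, 0.35], [0.89, -0.63, -0.84]] + [[-0.05, -0.93, -0.49],[-0.09, -1.55, -0.82],[0.01, 0.18, 0.09]]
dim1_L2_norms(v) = [2.55, 1.97, 2.04]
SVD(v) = [[-0.90, -0.26, 0.36], [0.44, -0.55, 0.71], [0.01, 0.8, 0.6]] @ diag([2.710919592852215, 2.3778395823075016, 1.2278411468515262]) @ [[0.33, -0.25, -0.91], [0.94, -0.02, 0.35], [-0.10, -0.97, 0.23]]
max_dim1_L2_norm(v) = 2.55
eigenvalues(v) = [2.17, -2.41, -1.51]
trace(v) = -1.75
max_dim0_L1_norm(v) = 4.24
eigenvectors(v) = [[-0.43, 0.89, 0.51], [0.44, 0.18, 0.85], [-0.79, -0.43, -0.1]]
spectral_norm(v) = 2.71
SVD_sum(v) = [[-0.81, 0.6, 2.21], [0.40, -0.3, -1.09], [0.01, -0.01, -0.03]] + [[-0.58, 0.01, -0.21], [-1.22, 0.02, -0.45], [1.78, -0.03, 0.66]] + [[-0.05, -0.42, 0.1], [-0.09, -0.85, 0.20], [-0.08, -0.72, 0.17]]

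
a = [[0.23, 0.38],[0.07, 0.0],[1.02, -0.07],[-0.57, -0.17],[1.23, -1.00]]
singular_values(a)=[1.87, 0.8]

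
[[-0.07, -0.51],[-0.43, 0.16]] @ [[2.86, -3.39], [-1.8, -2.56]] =[[0.72, 1.54], [-1.52, 1.05]]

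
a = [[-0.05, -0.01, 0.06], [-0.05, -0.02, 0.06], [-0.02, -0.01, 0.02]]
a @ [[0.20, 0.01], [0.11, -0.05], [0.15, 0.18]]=[[-0.00,  0.01], [-0.00,  0.01], [-0.00,  0.00]]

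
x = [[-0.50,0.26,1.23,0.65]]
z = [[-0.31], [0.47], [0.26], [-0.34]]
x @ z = [[0.38]]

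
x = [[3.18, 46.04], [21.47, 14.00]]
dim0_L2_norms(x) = [21.7, 48.12]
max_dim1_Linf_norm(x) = 46.04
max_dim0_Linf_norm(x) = 46.04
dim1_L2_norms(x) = [46.15, 25.63]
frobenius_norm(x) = 52.79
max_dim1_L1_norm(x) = 49.22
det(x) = -943.96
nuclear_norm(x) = 68.37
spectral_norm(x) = 49.18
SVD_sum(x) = [[10.20, 44.43], [4.13, 17.98]] + [[-7.02, 1.61], [17.34, -3.98]]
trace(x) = 17.18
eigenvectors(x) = [[-0.87,-0.78], [0.50,-0.63]]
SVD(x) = [[-0.93, -0.38], [-0.38, 0.93]] @ diag([49.1760960503552, 19.195480646397947]) @ [[-0.22, -0.97], [0.97, -0.22]]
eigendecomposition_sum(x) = [[-13.63, 16.82], [7.84, -9.68]] + [[16.81, 29.22], [13.63, 23.68]]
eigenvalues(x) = [-23.31, 40.49]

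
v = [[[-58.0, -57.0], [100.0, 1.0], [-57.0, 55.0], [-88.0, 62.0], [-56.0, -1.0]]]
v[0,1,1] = 1.0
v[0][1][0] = 100.0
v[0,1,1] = 1.0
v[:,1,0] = [100.0]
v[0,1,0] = 100.0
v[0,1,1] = 1.0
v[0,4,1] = -1.0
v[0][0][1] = -57.0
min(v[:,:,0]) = -88.0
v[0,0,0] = -58.0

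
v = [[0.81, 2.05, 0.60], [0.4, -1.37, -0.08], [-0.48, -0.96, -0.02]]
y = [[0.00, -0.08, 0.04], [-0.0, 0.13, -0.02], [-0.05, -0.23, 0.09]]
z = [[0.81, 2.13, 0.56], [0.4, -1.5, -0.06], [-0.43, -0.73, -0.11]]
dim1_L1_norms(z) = [3.5, 1.96, 1.27]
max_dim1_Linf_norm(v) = 2.05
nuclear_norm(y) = 0.35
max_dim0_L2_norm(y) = 0.28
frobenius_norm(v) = 2.90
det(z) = -0.28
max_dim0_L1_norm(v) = 4.38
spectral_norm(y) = 0.30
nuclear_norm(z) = 3.78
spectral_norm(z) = 2.81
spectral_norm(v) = 2.77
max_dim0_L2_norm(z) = 2.71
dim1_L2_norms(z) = [2.35, 1.55, 0.85]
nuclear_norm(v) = 3.84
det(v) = -0.57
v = y + z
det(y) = 0.00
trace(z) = -0.80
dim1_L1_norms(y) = [0.12, 0.15, 0.37]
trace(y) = 0.22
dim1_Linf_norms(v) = [2.05, 1.37, 0.96]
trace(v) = -0.58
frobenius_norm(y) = 0.30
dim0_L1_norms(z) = [1.64, 4.36, 0.73]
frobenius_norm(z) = 2.94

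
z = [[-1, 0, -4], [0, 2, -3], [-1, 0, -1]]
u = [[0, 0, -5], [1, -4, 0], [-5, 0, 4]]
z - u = [[-1, 0, 1], [-1, 6, -3], [4, 0, -5]]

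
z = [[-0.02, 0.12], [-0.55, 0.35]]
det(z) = 0.059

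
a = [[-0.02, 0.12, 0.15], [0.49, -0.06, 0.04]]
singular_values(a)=[0.5, 0.19]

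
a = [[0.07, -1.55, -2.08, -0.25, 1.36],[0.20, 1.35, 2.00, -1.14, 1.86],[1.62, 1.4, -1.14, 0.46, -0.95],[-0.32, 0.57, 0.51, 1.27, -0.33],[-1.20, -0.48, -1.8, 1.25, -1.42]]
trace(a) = 0.13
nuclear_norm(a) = 11.79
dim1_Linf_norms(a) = [2.08, 2.0, 1.62, 1.27, 1.8]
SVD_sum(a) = [[-0.18, -0.46, -1.04, 0.49, -0.6], [0.42, 1.06, 2.38, -1.13, 1.37], [-0.10, -0.25, -0.56, 0.27, -0.32], [-0.01, -0.02, -0.05, 0.02, -0.03], [-0.36, -0.91, -2.04, 0.97, -1.17]] + [[-0.36,-1.47,-0.59,-0.88,1.54], [-0.04,-0.16,-0.06,-0.1,0.17], [0.24,0.98,0.39,0.59,-1.02], [0.16,0.67,0.27,0.40,-0.71], [0.07,0.28,0.11,0.17,-0.29]] + [[0.66, 0.25, -0.39, -0.19, 0.13], [0.14, 0.05, -0.08, -0.04, 0.03], [1.54, 0.59, -0.92, -0.45, 0.31], [-0.52, -0.20, 0.31, 0.15, -0.10], [-0.59, -0.22, 0.35, 0.17, -0.12]] + [[-0.1, 0.19, -0.09, 0.28, 0.28], [-0.12, 0.22, -0.11, 0.33, 0.33], [-0.03, 0.06, -0.03, 0.09, 0.09], [-0.17, 0.32, -0.16, 0.47, 0.47], [-0.08, 0.14, -0.07, 0.2, 0.21]] + [[0.05, -0.05, 0.03, 0.06, 0.01], [-0.19, 0.18, -0.12, -0.20, -0.03], [-0.03, 0.03, -0.02, -0.03, -0.01], [0.22, -0.2, 0.14, 0.23, 0.04], [-0.25, 0.23, -0.16, -0.26, -0.04]]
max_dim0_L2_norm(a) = 3.62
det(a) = -26.12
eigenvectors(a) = [[0.04+0.00j, 0.73+0.00j, (0.73-0j), (-0.02-0.36j), (-0.02+0.36j)], [(0.52+0j), (-0.1-0.14j), (-0.1+0.14j), 0.07+0.39j, (0.07-0.39j)], [-0.67+0.00j, (0.01-0.4j), (0.01+0.4j), 0.03-0.05j, (0.03+0.05j)], [-0.03+0.00j, -0.12+0.18j, (-0.12-0.18j), 0.76+0.00j, (0.76-0j)], [(-0.53+0j), 0.06+0.48j, 0.06-0.48j, (0.35+0.07j), (0.35-0.07j)]]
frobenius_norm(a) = 6.10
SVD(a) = [[0.31, -0.77, 0.35, 0.41, 0.14],[-0.71, -0.08, 0.07, 0.49, -0.5],[0.17, 0.51, 0.83, 0.13, -0.07],[0.01, 0.35, -0.28, 0.70, 0.56],[0.61, 0.15, -0.32, 0.31, -0.64]] @ diag([4.471702907215408, 3.136272342511553, 2.367028818321216, 1.1058593509259362, 0.7114201096433072]) @ [[-0.13, -0.33, -0.75, 0.36, -0.43], [0.15, 0.61, 0.24, 0.37, -0.64], [0.78, 0.3, -0.47, -0.23, 0.16], [-0.23, 0.41, -0.21, 0.61, 0.61], [0.54, -0.51, 0.34, 0.57, 0.1]]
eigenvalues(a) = [(-3.06+0j), (0.39+2.28j), (0.39-2.28j), (1.2+0.38j), (1.2-0.38j)]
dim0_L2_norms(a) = [2.05, 2.6, 3.62, 2.18, 2.89]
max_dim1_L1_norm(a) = 6.55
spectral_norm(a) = 4.47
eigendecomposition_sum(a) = [[-0.02+0.00j, (-0.02-0j), (0.1+0j), -0.04+0.00j, (0.09+0j)], [(-0.25+0j), -0.29-0.00j, (1.25+0j), (-0.55+0j), 1.14+0.00j], [0.32-0.00j, (0.37+0j), (-1.61-0j), (0.71-0j), (-1.47-0j)], [0.01-0.00j, (0.01+0j), (-0.06-0j), (0.03-0j), -0.06-0.00j], [0.25-0.00j, 0.29+0.00j, (-1.28-0j), 0.57-0.00j, -1.17-0.00j]] + [[0.04+1.18j, (-0.26+1.04j), -0.97+0.48j, (-0.39-0.32j), (0.99+0.52j)], [(0.22-0.17j), (0.24-0.09j), (0.23+0.12j), (-0.01+0.12j), -0.04-0.26j], [0.64+0.00j, (0.56+0.16j), 0.24+0.54j, -0.18+0.21j, (0.3-0.53j)], [-0.30-0.19j, -0.21-0.24j, 0.05-0.32j, (0.15-0.04j), -0.30+0.16j], [(-0.78+0.11j), -0.71-0.10j, (-0.39-0.61j), (0.18-0.29j), (-0.27+0.7j)]] + [[(0.04-1.18j), (-0.26-1.04j), (-0.97-0.48j), -0.39+0.32j, 0.99-0.52j],[0.22+0.17j, (0.24+0.09j), 0.23-0.12j, -0.01-0.12j, -0.04+0.26j],[0.64-0.00j, (0.56-0.16j), (0.24-0.54j), -0.18-0.21j, (0.3+0.53j)],[-0.30+0.19j, -0.21+0.24j, 0.05+0.32j, 0.15+0.04j, (-0.3-0.16j)],[-0.78-0.11j, (-0.71+0.1j), -0.39+0.61j, (0.18+0.29j), -0.27-0.70j]] + [[(0.01-0.06j), (-0.5-0.2j), -0.12-0.11j, (0.29-0.24j), -0.35-0.05j], [-0.00+0.07j, (0.58+0.15j), 0.15+0.10j, -0.29+0.31j, 0.40+0.01j], [(0.01-0.01j), -0.04-0.07j, -0.01-0.02j, (0.06-0.01j), -0.04-0.04j], [(0.13+0.03j), 0.49-1.03j, 0.24-0.24j, 0.47+0.64j, (0.16-0.73j)], [0.06+0.03j, (0.32-0.43j), (0.13-0.09j), 0.16+0.34j, 0.14-0.32j]] + [[(0.01+0.06j), -0.50+0.20j, (-0.12+0.11j), 0.29+0.24j, (-0.35+0.05j)], [(-0-0.07j), (0.58-0.15j), (0.15-0.1j), (-0.29-0.31j), 0.40-0.01j], [0.01+0.01j, -0.04+0.07j, -0.01+0.02j, 0.06+0.01j, (-0.04+0.04j)], [0.13-0.03j, (0.49+1.03j), (0.24+0.24j), 0.47-0.64j, 0.16+0.73j], [0.06-0.03j, 0.32+0.43j, 0.13+0.09j, 0.16-0.34j, (0.14+0.32j)]]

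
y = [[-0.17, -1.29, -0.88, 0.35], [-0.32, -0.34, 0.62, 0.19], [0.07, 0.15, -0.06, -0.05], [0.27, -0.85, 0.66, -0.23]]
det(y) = 0.007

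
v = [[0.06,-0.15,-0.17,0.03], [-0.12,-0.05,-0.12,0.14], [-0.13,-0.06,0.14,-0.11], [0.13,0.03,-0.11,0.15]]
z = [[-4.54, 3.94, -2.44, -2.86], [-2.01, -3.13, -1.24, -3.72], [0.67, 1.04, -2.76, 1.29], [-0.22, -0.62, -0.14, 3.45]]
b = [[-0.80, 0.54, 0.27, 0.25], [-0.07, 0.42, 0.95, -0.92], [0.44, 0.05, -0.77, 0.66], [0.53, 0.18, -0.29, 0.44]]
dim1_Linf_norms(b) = [0.8, 0.95, 0.77, 0.53]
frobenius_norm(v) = 0.46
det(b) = 0.15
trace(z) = -6.98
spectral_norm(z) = 7.67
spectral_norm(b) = 1.86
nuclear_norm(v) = 0.79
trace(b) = -0.71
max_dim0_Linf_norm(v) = 0.17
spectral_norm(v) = 0.37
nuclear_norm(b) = 3.59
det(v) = -0.00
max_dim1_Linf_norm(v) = 0.17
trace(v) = 0.30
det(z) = -280.67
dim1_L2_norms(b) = [1.03, 1.39, 1.11, 0.77]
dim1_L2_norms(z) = [7.09, 5.4, 3.29, 3.51]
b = z @ v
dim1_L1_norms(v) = [0.41, 0.43, 0.44, 0.42]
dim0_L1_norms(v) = [0.44, 0.29, 0.54, 0.43]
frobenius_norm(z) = 10.13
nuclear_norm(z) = 18.37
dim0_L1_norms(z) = [7.44, 8.73, 6.58, 11.32]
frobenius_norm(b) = 2.19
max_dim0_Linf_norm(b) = 0.95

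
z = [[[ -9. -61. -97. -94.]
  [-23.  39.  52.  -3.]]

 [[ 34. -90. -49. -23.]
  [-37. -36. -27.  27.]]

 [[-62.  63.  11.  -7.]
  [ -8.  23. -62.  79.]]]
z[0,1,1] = 39.0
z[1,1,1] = -36.0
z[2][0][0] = -62.0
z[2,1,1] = 23.0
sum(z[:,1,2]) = -37.0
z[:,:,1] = [[-61.0, 39.0], [-90.0, -36.0], [63.0, 23.0]]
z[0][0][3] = -94.0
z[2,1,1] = 23.0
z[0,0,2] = -97.0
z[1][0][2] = -49.0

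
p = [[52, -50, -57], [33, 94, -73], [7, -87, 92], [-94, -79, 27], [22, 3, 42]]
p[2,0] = 7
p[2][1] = -87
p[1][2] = -73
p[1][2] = -73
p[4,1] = 3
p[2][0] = 7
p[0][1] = -50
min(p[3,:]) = -94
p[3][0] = -94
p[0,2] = -57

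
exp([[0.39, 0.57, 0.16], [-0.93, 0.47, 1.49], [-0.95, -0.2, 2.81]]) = [[0.47, 0.57, 2.44],  [-3.65, 0.29, 8.05],  [-4.82, -2.12, 14.06]]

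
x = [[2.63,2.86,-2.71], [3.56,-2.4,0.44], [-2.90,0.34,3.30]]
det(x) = -42.890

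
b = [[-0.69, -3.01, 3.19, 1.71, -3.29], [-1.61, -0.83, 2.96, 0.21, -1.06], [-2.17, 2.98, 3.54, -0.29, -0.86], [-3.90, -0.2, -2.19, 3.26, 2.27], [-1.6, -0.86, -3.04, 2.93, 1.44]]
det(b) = -21.510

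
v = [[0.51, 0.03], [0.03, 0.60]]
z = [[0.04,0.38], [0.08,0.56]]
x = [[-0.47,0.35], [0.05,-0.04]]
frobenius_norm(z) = 0.68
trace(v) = 1.11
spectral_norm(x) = 0.59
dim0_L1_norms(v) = [0.54, 0.63]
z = v + x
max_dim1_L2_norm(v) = 0.6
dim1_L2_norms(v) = [0.51, 0.6]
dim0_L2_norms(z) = [0.09, 0.68]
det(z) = -0.01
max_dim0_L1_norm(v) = 0.63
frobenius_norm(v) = 0.79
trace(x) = -0.51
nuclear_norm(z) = 0.69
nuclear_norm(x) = 0.59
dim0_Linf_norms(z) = [0.08, 0.56]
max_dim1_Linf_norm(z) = 0.56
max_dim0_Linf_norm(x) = 0.47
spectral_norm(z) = 0.68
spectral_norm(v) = 0.61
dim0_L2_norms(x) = [0.47, 0.35]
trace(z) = 0.60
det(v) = 0.31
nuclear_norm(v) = 1.11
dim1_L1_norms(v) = [0.54, 0.63]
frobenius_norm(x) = 0.59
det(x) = 0.00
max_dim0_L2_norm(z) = 0.68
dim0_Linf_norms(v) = [0.51, 0.6]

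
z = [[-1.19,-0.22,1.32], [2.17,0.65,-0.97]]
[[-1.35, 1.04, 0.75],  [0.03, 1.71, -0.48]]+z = [[-2.54, 0.82, 2.07], [2.2, 2.36, -1.45]]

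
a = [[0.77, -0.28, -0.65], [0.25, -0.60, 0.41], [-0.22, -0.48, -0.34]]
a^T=[[0.77, 0.25, -0.22], [-0.28, -0.60, -0.48], [-0.65, 0.41, -0.34]]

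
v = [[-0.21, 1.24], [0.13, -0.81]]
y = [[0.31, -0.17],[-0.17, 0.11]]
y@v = [[-0.09, 0.52],[0.05, -0.30]]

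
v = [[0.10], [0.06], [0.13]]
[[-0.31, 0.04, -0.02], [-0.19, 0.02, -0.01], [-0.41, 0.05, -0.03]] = v @ [[-3.13, 0.37, -0.22]]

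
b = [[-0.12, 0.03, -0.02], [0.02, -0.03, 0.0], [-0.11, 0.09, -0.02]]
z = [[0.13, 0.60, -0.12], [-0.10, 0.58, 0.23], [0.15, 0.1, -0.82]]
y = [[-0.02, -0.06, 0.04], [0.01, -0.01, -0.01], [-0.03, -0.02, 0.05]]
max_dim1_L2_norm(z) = 0.84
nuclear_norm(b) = 0.24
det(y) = 0.00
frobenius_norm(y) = 0.10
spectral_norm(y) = 0.09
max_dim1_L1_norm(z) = 1.07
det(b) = -0.00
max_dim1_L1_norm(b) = 0.22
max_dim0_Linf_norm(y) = 0.06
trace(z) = -0.11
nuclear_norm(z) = 1.83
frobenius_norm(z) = 1.22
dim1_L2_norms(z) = [0.63, 0.63, 0.84]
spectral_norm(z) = 0.89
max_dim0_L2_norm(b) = 0.16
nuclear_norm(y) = 0.13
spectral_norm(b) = 0.19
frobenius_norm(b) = 0.19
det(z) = -0.08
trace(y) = 0.02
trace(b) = -0.17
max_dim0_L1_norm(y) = 0.1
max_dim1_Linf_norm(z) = 0.82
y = b @ z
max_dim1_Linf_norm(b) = 0.12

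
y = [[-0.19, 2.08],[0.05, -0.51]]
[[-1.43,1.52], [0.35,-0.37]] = y @ [[-0.66, -0.75],[-0.75, 0.66]]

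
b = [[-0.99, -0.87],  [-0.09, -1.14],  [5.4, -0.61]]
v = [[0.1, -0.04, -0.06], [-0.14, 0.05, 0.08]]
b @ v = [[0.02, -0.00, -0.01], [0.15, -0.05, -0.09], [0.63, -0.25, -0.37]]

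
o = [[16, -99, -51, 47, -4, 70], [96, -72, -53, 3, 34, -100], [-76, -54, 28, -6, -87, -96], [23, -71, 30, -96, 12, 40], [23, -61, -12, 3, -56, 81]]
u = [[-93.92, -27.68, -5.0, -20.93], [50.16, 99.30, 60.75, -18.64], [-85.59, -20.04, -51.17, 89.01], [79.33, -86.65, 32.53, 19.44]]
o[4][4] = -56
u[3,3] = 19.44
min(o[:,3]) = -96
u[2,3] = 89.01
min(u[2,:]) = -85.59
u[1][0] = 50.16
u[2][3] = 89.01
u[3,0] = 79.33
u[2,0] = -85.59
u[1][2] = 60.75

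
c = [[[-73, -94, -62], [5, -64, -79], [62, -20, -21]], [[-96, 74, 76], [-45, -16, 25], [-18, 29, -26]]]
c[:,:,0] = [[-73, 5, 62], [-96, -45, -18]]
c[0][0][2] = -62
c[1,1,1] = -16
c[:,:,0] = [[-73, 5, 62], [-96, -45, -18]]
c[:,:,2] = [[-62, -79, -21], [76, 25, -26]]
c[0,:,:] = [[-73, -94, -62], [5, -64, -79], [62, -20, -21]]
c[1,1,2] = 25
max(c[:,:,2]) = 76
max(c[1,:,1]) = 74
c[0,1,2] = -79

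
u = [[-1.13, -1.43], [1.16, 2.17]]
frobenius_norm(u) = 3.06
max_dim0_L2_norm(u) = 2.6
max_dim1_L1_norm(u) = 3.33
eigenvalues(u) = [-0.51, 1.55]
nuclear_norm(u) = 3.31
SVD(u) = [[-0.59,0.8], [0.80,0.59]] @ diag([3.0510152173969654, 0.26001181360112]) @ [[0.53, 0.85],[-0.85, 0.53]]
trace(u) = 1.04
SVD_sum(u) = [[-0.95, -1.54], [1.29, 2.09]] + [[-0.18,0.11], [-0.13,0.08]]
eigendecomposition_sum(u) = [[-0.66, -0.35],[0.29, 0.15]] + [[-0.47, -1.08], [0.87, 2.02]]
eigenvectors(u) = [[-0.92, 0.47], [0.40, -0.88]]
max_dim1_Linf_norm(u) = 2.17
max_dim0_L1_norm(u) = 3.6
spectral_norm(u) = 3.05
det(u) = -0.79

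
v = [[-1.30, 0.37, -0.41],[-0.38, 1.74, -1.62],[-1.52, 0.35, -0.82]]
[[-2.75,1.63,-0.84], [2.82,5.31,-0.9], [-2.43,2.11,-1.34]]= v@ [[2.87,-0.35,0.48], [0.09,1.96,0.47], [-2.32,-1.09,0.95]]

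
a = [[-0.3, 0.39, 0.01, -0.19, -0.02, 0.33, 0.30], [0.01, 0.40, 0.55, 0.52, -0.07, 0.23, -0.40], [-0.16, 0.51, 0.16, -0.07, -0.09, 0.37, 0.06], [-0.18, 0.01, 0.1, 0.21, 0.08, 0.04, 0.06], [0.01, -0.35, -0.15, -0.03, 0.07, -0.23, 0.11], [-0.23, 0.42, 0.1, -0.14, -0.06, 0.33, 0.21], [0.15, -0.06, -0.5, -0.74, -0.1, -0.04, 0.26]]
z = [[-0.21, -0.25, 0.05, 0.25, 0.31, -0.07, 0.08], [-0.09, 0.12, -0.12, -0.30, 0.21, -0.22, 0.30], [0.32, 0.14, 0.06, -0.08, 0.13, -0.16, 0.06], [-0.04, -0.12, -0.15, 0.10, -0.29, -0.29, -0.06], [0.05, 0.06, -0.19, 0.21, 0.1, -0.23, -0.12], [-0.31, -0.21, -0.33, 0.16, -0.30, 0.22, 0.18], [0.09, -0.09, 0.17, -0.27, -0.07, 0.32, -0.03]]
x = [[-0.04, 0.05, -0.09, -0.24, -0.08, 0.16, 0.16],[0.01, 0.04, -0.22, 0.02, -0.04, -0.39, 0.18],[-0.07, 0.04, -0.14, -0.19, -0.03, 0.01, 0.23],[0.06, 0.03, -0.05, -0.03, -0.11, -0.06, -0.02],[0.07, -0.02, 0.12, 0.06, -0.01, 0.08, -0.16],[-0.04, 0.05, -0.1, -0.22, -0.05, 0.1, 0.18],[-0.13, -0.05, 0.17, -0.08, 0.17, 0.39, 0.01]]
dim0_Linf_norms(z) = [0.32, 0.25, 0.33, 0.3, 0.31, 0.32, 0.3]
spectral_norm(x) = 0.69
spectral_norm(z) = 0.81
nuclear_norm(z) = 3.12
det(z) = -0.00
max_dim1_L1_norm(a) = 2.18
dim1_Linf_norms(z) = [0.31, 0.3, 0.32, 0.29, 0.23, 0.33, 0.32]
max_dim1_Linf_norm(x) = 0.39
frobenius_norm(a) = 1.88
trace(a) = 1.13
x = a @ z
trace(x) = -0.07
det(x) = -0.00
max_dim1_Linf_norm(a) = 0.74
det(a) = 0.00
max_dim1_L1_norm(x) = 1.0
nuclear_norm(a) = 3.08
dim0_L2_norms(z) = [0.51, 0.41, 0.47, 0.56, 0.59, 0.61, 0.39]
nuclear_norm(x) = 1.57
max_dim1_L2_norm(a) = 0.98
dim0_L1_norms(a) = [1.04, 2.14, 1.57, 1.9, 0.49, 1.57, 1.4]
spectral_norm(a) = 1.41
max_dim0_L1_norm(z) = 1.51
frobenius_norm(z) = 1.35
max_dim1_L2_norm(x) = 0.49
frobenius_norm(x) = 0.95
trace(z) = 0.36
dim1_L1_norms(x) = [0.82, 0.9, 0.71, 0.36, 0.52, 0.74, 1.0]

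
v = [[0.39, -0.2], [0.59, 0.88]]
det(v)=0.461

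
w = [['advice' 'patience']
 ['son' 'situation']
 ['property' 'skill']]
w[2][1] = 'skill'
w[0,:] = ['advice', 'patience']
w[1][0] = 'son'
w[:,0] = ['advice', 'son', 'property']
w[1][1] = 'situation'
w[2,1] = 'skill'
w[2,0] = 'property'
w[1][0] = 'son'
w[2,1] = 'skill'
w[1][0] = 'son'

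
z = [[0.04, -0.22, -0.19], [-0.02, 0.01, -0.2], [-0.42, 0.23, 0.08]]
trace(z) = 0.13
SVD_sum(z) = [[0.16, -0.12, -0.07], [0.03, -0.02, -0.01], [-0.36, 0.27, 0.15]] + [[-0.09, -0.04, -0.15], [-0.09, -0.04, -0.15], [-0.05, -0.02, -0.08]] + [[-0.03, -0.06, 0.03], [0.04, 0.07, -0.04], [-0.01, -0.02, 0.01]]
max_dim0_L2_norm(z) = 0.42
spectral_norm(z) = 0.52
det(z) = -0.02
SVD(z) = [[-0.41,-0.68,0.61], [-0.08,-0.64,-0.76], [0.91,-0.37,0.21]] @ diag([0.5233682872280392, 0.27275776453392475, 0.11827441739634495]) @ [[-0.76, 0.57, 0.32], [0.51, 0.21, 0.83], [-0.41, -0.79, 0.45]]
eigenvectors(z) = [[(0.69+0j),(-0.41-0.08j),-0.41+0.08j], [0.46+0.00j,-0.40+0.37j,-0.40-0.37j], [0.55+0.00j,(0.72+0j),(0.72-0j)]]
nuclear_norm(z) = 0.91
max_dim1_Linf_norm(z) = 0.42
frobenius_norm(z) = 0.60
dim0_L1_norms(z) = [0.48, 0.46, 0.47]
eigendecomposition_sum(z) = [[(-0.15+0j), -0.03+0.00j, (-0.11+0j)], [-0.10+0.00j, (-0.02+0j), -0.07+0.00j], [(-0.12+0j), (-0.03+0j), -0.08+0.00j]] + [[0.10-0.03j,(-0.09+0.08j),(-0.04-0.03j)], [0.04-0.12j,(0.02+0.16j),(-0.06+0.02j)], [-0.15+0.08j,0.13-0.17j,(0.08+0.04j)]] + [[(0.1+0.03j), (-0.09-0.08j), -0.04+0.03j], [(0.04+0.12j), 0.02-0.16j, -0.06-0.02j], [-0.15-0.08j, (0.13+0.17j), 0.08-0.04j]]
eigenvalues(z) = [(-0.26+0j), (0.19+0.17j), (0.19-0.17j)]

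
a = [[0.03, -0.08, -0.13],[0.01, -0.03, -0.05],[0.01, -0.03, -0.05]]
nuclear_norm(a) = 0.18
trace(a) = -0.05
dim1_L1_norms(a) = [0.24, 0.09, 0.09]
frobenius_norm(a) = 0.18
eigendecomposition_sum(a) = [[0.02, -0.07, -0.12], [0.01, -0.03, -0.05], [0.01, -0.03, -0.05]] + [[0.01, -0.01, -0.01], [0.0, -0.0, -0.00], [0.00, -0.00, -0.00]] + [[-0.0, 0.00, -0.00], [-0.00, 0.0, -0.0], [0.00, -0.0, 0.00]]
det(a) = 0.00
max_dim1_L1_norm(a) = 0.24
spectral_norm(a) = 0.18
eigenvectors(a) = [[-0.87, -0.99, -0.41],  [-0.35, -0.12, -0.82],  [-0.35, -0.12, 0.41]]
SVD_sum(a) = [[0.03, -0.08, -0.13], [0.01, -0.03, -0.05], [0.01, -0.03, -0.05]] + [[0.00, -0.00, 0.00],[-0.00, 0.0, -0.00],[-0.00, 0.00, -0.0]] + [[-0.0, -0.00, 0.0], [-0.00, -0.0, 0.0], [0.00, 0.00, -0.00]]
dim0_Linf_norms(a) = [0.03, 0.08, 0.13]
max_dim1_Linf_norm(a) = 0.13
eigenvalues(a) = [-0.06, 0.01, 0.0]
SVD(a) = [[-0.88, 0.47, -0.0],[-0.33, -0.62, -0.71],[-0.33, -0.62, 0.71]] @ diag([0.1766243283692977, 0.0019612822577277115, 4.052696149089571e-20]) @ [[-0.19, 0.51, 0.84], [0.89, -0.27, 0.36], [0.41, 0.82, -0.41]]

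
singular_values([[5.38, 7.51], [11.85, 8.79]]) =[17.24, 2.42]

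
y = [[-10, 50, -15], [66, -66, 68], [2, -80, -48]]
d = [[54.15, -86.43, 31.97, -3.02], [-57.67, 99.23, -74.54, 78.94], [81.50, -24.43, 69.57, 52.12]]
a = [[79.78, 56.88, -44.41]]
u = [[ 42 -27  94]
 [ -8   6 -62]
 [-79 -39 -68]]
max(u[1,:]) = 6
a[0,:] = [79.78, 56.88, -44.41]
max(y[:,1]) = 50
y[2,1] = -80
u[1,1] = 6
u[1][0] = -8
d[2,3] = 52.12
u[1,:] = [-8, 6, -62]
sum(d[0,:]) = -3.3300000000000094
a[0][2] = -44.41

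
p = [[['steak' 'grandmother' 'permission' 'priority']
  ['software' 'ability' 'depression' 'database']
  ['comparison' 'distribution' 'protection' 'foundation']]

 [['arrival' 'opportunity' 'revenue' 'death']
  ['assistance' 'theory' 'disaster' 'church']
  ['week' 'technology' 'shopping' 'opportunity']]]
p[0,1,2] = 'depression'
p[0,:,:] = [['steak', 'grandmother', 'permission', 'priority'], ['software', 'ability', 'depression', 'database'], ['comparison', 'distribution', 'protection', 'foundation']]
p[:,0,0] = ['steak', 'arrival']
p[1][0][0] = 'arrival'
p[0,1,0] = 'software'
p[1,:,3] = ['death', 'church', 'opportunity']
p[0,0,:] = ['steak', 'grandmother', 'permission', 'priority']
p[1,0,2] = 'revenue'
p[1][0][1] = 'opportunity'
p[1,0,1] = 'opportunity'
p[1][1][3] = 'church'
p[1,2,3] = 'opportunity'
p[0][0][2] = 'permission'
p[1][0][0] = 'arrival'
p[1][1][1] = 'theory'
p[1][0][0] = 'arrival'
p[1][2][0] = 'week'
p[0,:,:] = [['steak', 'grandmother', 'permission', 'priority'], ['software', 'ability', 'depression', 'database'], ['comparison', 'distribution', 'protection', 'foundation']]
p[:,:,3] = [['priority', 'database', 'foundation'], ['death', 'church', 'opportunity']]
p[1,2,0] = 'week'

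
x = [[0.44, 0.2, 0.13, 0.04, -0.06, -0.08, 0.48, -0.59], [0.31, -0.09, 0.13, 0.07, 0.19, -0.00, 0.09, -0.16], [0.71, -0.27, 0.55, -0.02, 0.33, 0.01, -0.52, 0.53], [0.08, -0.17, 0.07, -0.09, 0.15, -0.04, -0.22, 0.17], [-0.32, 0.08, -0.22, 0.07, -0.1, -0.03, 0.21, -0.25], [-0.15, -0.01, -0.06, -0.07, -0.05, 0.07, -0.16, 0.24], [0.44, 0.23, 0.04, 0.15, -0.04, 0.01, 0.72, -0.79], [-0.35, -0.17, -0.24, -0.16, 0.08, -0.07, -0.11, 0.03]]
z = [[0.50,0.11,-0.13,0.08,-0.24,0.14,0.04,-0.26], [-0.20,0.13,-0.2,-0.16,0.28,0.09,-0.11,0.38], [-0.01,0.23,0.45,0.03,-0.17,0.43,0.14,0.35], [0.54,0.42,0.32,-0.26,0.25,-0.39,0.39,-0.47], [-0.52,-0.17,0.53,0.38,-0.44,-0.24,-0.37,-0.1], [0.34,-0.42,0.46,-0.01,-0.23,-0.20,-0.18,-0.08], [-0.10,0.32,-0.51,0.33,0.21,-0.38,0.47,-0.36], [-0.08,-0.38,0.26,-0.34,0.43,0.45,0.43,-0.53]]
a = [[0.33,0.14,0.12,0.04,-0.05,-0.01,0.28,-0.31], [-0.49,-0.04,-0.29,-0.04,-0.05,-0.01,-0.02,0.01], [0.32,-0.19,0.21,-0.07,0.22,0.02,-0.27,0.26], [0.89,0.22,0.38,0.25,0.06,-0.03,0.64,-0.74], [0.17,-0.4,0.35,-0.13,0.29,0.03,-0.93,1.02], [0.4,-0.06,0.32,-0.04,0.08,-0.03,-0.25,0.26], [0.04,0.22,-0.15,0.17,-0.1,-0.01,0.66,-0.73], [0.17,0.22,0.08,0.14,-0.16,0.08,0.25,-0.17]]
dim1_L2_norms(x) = [0.92, 0.44, 1.24, 0.39, 0.53, 0.35, 1.19, 0.51]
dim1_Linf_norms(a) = [0.33, 0.49, 0.32, 0.89, 1.02, 0.4, 0.73, 0.25]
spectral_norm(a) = 2.24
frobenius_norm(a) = 2.66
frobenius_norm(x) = 2.19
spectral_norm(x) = 1.71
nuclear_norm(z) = 6.32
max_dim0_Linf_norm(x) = 0.79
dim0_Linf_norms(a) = [0.89, 0.4, 0.38, 0.25, 0.29, 0.08, 0.93, 1.02]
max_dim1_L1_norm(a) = 3.32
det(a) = -0.00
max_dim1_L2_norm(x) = 1.24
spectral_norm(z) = 1.47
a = z @ x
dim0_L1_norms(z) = [2.29, 2.18, 2.86, 1.59, 2.25, 2.32, 2.13, 2.53]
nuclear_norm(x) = 3.67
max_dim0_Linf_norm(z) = 0.54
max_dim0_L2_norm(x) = 1.2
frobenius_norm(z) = 2.57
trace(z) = 0.12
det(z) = 0.01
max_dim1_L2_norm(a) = 1.52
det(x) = 0.00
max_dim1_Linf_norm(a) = 1.02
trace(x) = 1.53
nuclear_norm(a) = 4.14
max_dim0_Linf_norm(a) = 1.02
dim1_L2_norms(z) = [0.66, 0.6, 0.78, 1.11, 1.06, 0.8, 1.01, 1.09]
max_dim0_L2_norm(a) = 1.54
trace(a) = 1.50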